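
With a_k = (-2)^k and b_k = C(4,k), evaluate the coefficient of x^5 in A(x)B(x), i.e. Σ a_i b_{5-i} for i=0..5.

The convolution is the x^5 coefficient of A(x)B(x).
Σ = 1·0 − 2·1 + 4·4 − 8·6 + 16·4 − 32·1 = -2.

-2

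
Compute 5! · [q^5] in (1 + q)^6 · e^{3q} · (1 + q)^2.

The EGF product rule gives c_5 = Σ_{k_1+k_2+k_3=5} C(5; k_1,k_2,k_3) · ∏ g_i(k_i), where (1+q)^6 gives the falling factorial (6)_k; e^{3q} gives (3)^k; (1+q)^2 gives the falling factorial (2)_k.
g_1(k) for k = 0…5: 1, 6, 30, 120, 360, 720.
g_2(k) for k = 0…5: 1, 3, 9, 27, 81, 243.
g_3(k) for k = 0…5: 1, 2, 2, 0, 0, 0.
First combine the last two factors: h(k) = Σ_j C(k,j)·g_2(j)·g_3(k−j) for k = 0…5: 1, 5, 23, 99, 405, 1593.
c_5 = Σ_k C(5,k)·g_1(k)·h(5−k) = 1·1·1593 + 5·6·405 + 10·30·99 + 10·120·23 + 5·360·5 + 1·720·1 = 1593 + 12150 + 29700 + 27600 + 9000 + 720 = 80763.

80763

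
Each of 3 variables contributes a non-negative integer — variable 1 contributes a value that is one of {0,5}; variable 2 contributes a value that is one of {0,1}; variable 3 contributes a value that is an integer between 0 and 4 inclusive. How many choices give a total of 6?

The generating function for the choices is (1 + y^5)·(1 + y)·(1 + y + y^2 + y^3 + y^4); the count is [y^6].
(1 + y^5) has coefficients 1,0,0,0,0,1 for degrees 0…5.
(1 + y) has coefficients 1,1,0,0,0,0,0 for degrees 0…6.
Finally multiplying by (1 + y + y^2 + y^3 + y^4), the product of all factors after the first has coefficients 1,2,2,2,2,1,0 for degrees 0…6.
[y^6] = 1·0 + 1·2 = 2.

2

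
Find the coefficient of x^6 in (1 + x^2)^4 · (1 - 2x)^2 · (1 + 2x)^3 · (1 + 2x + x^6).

-19

(1 + x^2)^4 has coefficients 1,0,4,0,6,0,4 for degrees 0…6.
(1 - 2x)^2 has coefficients 1,-4,4,0,0,0,0 for degrees 0…6.
Multiplying by (1 + 2x)^3 gives running coefficients 1,2,-8,-16,16,32,0 for degrees 0…6.
Finally multiplying by (1 + 2x + x^6), the product of all factors after the first has coefficients 1,4,-4,-32,-16,64,65 for degrees 0…6.
[x^6] = 1·65 + 4·(-16) + 6·(-4) + 4·1 = -19.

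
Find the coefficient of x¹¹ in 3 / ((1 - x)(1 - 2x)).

Partial fractions give a closed form: a_n = (-3)·1^n + (6)·2^n.
At n = 11: a_11 = 12285.

12285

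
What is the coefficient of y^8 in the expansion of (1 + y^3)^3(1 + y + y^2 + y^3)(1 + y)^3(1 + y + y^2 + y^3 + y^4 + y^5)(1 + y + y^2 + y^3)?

433

(1 + y^3)^3 has coefficients 1,0,0,3,0,0,3,0,0 for degrees 0…8.
(1 + y + y^2 + y^3) has coefficients 1,1,1,1,0,0,0,0,0 for degrees 0…8.
Multiplying by (1 + y)^3 gives running coefficients 1,4,7,8,7,4,1,0,0 for degrees 0…8.
Multiplying by (1 + y + y^2 + y^3 + y^4 + y^5) gives running coefficients 1,5,12,20,27,31,31,27,20 for degrees 0…8.
Finally multiplying by (1 + y + y^2 + y^3), the product of all factors after the first has coefficients 1,6,18,38,64,90,109,116,109 for degrees 0…8.
[y^8] = 1·109 + 3·90 + 3·18 = 433.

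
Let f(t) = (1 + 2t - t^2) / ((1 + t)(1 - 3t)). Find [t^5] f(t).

284

The denominator gives the recurrence a_n = 2a_(n−1) + 3a_(n−2) for n ≥ 3; the numerator fixes a_0 = 1, a_1 = 4, a_2 = 10.
Iterating: 1, 4, 10, 32, 94, 284, so a_5 = 284.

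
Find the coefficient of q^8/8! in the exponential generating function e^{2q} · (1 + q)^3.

24832

The EGF product rule gives c_8 = Σ_{k_1+k_2=8} C(8; k_1,k_2) · ∏ g_i(k_i), where e^{2q} gives (2)^k; (1+q)^3 gives the falling factorial (3)_k.
g_1(k) for k = 0…8: 1, 2, 4, 8, 16, 32, 64, 128, 256.
g_2(k) for k = 0…8: 1, 3, 6, 6, 0, 0, 0, 0, 0.
c_8 = Σ_k C(8,k)·g_1(k)·g_2(8−k) = 56·32·6 + 28·64·6 + 8·128·3 + 1·256·1 = 10752 + 10752 + 3072 + 256 = 24832.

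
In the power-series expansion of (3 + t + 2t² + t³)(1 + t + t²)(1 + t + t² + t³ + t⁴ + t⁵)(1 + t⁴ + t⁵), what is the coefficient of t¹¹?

32

(3 + t + 2t² + t³) has coefficients 3,1,2,1 for degrees 0…3.
(1 + t + t²) has coefficients 1,1,1,0,0,0,0,0,0,0,0,0 for degrees 0…11.
Multiplying by (1 + t + t² + t³ + t⁴ + t⁵) gives running coefficients 1,2,3,3,3,3,2,1,0,0,0,0 for degrees 0…11.
Finally multiplying by (1 + t⁴ + t⁵), the product of all factors after the first has coefficients 1,2,3,3,4,6,7,7,6,6,5,3 for degrees 0…11.
[t¹¹] = 3·3 + 1·5 + 2·6 + 1·6 = 32.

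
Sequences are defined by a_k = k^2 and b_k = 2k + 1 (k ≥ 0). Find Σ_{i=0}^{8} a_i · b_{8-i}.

876

Write out a_i and b_{8-i} for i = 0,…,8 and sum the products.
Σ = 0·17 + 1·15 + 4·13 + 9·11 + 16·9 + 25·7 + 36·5 + 49·3 + 64·1 = 876.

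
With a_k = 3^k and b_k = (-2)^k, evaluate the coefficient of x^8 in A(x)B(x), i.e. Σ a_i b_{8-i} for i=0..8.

4039

Write out a_i and b_{8-i} for i = 0,…,8 and sum the products.
Σ = 1·256 + 3·(-128) + 9·64 + 27·(-32) + 81·16 + 243·(-8) + 729·4 + 2187·(-2) + 6561·1 = 4039.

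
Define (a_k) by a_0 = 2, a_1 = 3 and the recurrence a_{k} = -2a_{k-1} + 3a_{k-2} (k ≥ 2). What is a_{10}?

The ordinary generating function has denominator 1 + 2x - 3x^2.
Iterating the recurrence: a_0,…,a_{10} = 2, 3, 0, 9, -18, 63, -180, 549, -1638, 4923, -14760.

-14760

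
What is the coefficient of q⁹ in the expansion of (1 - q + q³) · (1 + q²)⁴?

3

(1 - q + q³) has coefficients 1,-1,0,1 for degrees 0…3.
(1 + q²)⁴ has coefficients 1,0,4,0,6,0,4,0,1,0 for degrees 0…9.
[q⁹] = 1·0 − 1·1 + 1·4 = 3.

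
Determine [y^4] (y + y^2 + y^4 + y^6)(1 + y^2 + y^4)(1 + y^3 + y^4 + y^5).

3

(y + y^2 + y^4 + y^6) has coefficients 0,1,1,0,1 for degrees 0…4.
(1 + y^2 + y^4) has coefficients 1,0,1,0,1 for degrees 0…4.
Finally multiplying by (1 + y^3 + y^4 + y^5), the product of all factors after the first has coefficients 1,0,1,1,2 for degrees 0…4.
[y^4] = 1·1 + 1·1 + 1·1 = 3.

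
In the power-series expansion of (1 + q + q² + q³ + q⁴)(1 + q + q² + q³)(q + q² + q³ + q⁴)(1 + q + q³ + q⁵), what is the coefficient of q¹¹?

(1 + q + q² + q³ + q⁴) has coefficients 1,1,1,1,1 for degrees 0…4.
(1 + q + q² + q³) has coefficients 1,1,1,1,0,0,0,0,0,0,0,0 for degrees 0…11.
Multiplying by (q + q² + q³ + q⁴) gives running coefficients 0,1,2,3,4,3,2,1,0,0,0,0 for degrees 0…11.
Finally multiplying by (1 + q + q³ + q⁵), the product of all factors after the first has coefficients 0,1,3,5,8,9,9,9,7,6,4,2 for degrees 0…11.
[q¹¹] = 1·2 + 1·4 + 1·6 + 1·7 + 1·9 = 28.

28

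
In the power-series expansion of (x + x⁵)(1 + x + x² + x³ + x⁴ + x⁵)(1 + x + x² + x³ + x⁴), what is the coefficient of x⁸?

7

(x + x⁵) has coefficients 0,1,0,0,0,1 for degrees 0…5.
(1 + x + x² + x³ + x⁴ + x⁵) has coefficients 1,1,1,1,1,1,0,0,0 for degrees 0…8.
Finally multiplying by (1 + x + x² + x³ + x⁴), the product of all factors after the first has coefficients 1,2,3,4,5,5,4,3,2 for degrees 0…8.
[x⁸] = 1·3 + 1·4 = 7.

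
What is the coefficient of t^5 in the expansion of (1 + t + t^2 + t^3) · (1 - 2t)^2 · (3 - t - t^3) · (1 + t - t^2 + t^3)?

18

(1 + t + t^2 + t^3) has coefficients 1,1,1,1 for degrees 0…3.
(1 - 2t)^2 has coefficients 1,-4,4,0,0,0 for degrees 0…5.
Multiplying by (3 - t - t^3) gives running coefficients 3,-13,16,-5,4,-4 for degrees 0…5.
Finally multiplying by (1 + t - t^2 + t^3), the product of all factors after the first has coefficients 3,-10,0,27,-30,21 for degrees 0…5.
[t^5] = 1·21 + 1·(-30) + 1·27 + 1·0 = 18.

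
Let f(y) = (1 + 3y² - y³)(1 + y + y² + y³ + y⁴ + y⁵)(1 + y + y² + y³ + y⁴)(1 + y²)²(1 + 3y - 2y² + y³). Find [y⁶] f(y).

(1 + 3y² - y³) has coefficients 1,0,3,-1 for degrees 0…3.
(1 + y + y² + y³ + y⁴ + y⁵) has coefficients 1,1,1,1,1,1,0 for degrees 0…6.
Multiplying by (1 + y + y² + y³ + y⁴) gives running coefficients 1,2,3,4,5,5,4 for degrees 0…6.
Multiplying by (1 + y²)² gives running coefficients 1,2,5,8,12,15,17 for degrees 0…6.
Finally multiplying by (1 + 3y - 2y² + y³), the product of all factors after the first has coefficients 1,5,9,20,28,40,46 for degrees 0…6.
[y⁶] = 1·46 + 3·28 − 1·20 = 110.

110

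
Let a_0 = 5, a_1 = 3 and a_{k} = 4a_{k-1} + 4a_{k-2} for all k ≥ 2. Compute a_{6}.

The ordinary generating function has denominator 1 - 4t - 4t^2.
Iterating the recurrence: a_0,…,a_{6} = 5, 3, 32, 140, 688, 3312, 16000.

16000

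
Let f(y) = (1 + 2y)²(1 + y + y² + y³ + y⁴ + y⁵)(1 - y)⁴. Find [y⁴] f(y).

(1 + 2y)² has coefficients 1,4,4 for degrees 0…2.
(1 + y + y² + y³ + y⁴ + y⁵) has coefficients 1,1,1,1,1 for degrees 0…4.
Finally multiplying by (1 - y)⁴, the product of all factors after the first has coefficients 1,-3,3,-1,0 for degrees 0…4.
[y⁴] = 1·0 + 4·(-1) + 4·3 = 8.

8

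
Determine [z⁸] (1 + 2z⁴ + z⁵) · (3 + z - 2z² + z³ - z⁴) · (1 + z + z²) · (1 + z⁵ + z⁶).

-2

(1 + 2z⁴ + z⁵) has coefficients 1,0,0,0,2,1 for degrees 0…5.
(3 + z - 2z² + z³ - z⁴) has coefficients 3,1,-2,1,-1,0,0,0,0 for degrees 0…8.
Multiplying by (1 + z + z²) gives running coefficients 3,4,2,0,-2,0,-1,0,0 for degrees 0…8.
Finally multiplying by (1 + z⁵ + z⁶), the product of all factors after the first has coefficients 3,4,2,0,-2,3,6,6,2 for degrees 0…8.
[z⁸] = 1·2 + 2·(-2) + 1·0 = -2.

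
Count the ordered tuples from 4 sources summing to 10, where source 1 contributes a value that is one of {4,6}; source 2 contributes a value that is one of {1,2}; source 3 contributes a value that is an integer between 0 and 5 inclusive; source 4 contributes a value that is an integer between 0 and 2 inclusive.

The generating function for the choices is (z^4 + z^6)·(z + z^2)·(1 + z + z^2 + z^3 + z^4 + z^5)·(1 + z + z^2); the count is [z^10].
(z^4 + z^6) has coefficients 0,0,0,0,1,0,1 for degrees 0…6.
(z + z^2) has coefficients 0,1,1,0,0,0,0,0,0,0,0 for degrees 0…10.
Multiplying by (1 + z + z^2 + z^3 + z^4 + z^5) gives running coefficients 0,1,2,2,2,2,2,1,0,0,0 for degrees 0…10.
Finally multiplying by (1 + z + z^2), the product of all factors after the first has coefficients 0,1,3,5,6,6,6,5,3,1,0 for degrees 0…10.
[z^10] = 1·6 + 1·6 = 12.

12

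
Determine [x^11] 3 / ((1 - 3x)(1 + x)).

398580

The denominator gives the recurrence a_n = 2a_(n−1) + 3a_(n−2) for n ≥ 2; the numerator fixes a_0 = 3, a_1 = 6.
Iterating: 3, 6, 21, 60, 183, 546, 1641, 4920, 14763, 44286, 132861, 398580, so a_11 = 398580.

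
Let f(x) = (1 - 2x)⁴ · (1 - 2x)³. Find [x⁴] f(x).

(1 - 2x)⁴ has coefficients 1,-8,24,-32,16 for degrees 0…4.
(1 - 2x)³ has coefficients 1,-6,12,-8,0 for degrees 0…4.
[x⁴] = 1·0 − 8·(-8) + 24·12 − 32·(-6) + 16·1 = 560.

560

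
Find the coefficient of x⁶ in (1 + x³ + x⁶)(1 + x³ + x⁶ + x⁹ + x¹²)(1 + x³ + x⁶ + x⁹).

6

(1 + x³ + x⁶) has coefficients 1,0,0,1,0,0,1 for degrees 0…6.
(1 + x³ + x⁶ + x⁹ + x¹²) has coefficients 1,0,0,1,0,0,1 for degrees 0…6.
Finally multiplying by (1 + x³ + x⁶ + x⁹), the product of all factors after the first has coefficients 1,0,0,2,0,0,3 for degrees 0…6.
[x⁶] = 1·3 + 1·2 + 1·1 = 6.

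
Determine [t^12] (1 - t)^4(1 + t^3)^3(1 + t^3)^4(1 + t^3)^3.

(1 - t)^4 has coefficients 1,-4,6,-4,1 for degrees 0…4.
(1 + t^3)^3 has coefficients 1,0,0,3,0,0,3,0,0,1,0,0,0 for degrees 0…12.
Multiplying by (1 + t^3)^4 gives running coefficients 1,0,0,7,0,0,21,0,0,35,0,0,35 for degrees 0…12.
Finally multiplying by (1 + t^3)^3, the product of all factors after the first has coefficients 1,0,0,10,0,0,45,0,0,120,0,0,210 for degrees 0…12.
[t^12] = 1·210 − 4·0 + 6·0 − 4·120 + 1·0 = -270.

-270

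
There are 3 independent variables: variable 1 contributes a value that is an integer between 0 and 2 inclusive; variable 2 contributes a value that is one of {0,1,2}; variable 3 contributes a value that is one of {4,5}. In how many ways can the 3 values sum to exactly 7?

5

The generating function for the choices is (1 + z + z^2)·(1 + z + z^2)·(z^4 + z^5); the count is [z^7].
(1 + z + z^2) has coefficients 1,1,1 for degrees 0…2.
(1 + z + z^2) has coefficients 1,1,1,0,0,0,0,0 for degrees 0…7.
Finally multiplying by (z^4 + z^5), the product of all factors after the first has coefficients 0,0,0,0,1,2,2,1 for degrees 0…7.
[z^7] = 1·1 + 1·2 + 1·2 = 5.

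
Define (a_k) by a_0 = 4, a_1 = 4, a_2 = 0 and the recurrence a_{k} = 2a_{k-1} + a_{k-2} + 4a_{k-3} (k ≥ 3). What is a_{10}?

The ordinary generating function has denominator 1 - 2x - x^2 - 4x^3.
Iterating the recurrence: a_0,…,a_{10} = 4, 4, 0, 20, 56, 132, 400, 1156, 3240, 9236, 26336.

26336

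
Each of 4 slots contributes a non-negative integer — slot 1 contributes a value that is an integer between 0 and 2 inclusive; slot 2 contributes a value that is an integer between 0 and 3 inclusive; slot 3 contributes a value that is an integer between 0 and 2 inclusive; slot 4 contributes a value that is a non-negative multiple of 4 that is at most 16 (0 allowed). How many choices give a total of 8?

9

The generating function for the choices is (1 + t + t²)·(1 + t + t² + t³)·(1 + t + t²)·(1 + t⁴ + t⁸ + t¹² + t¹⁶); the count is [t⁸].
(1 + t + t²) has coefficients 1,1,1 for degrees 0…2.
(1 + t + t² + t³) has coefficients 1,1,1,1,0,0,0,0,0 for degrees 0…8.
Multiplying by (1 + t + t²) gives running coefficients 1,2,3,3,2,1,0,0,0 for degrees 0…8.
Finally multiplying by (1 + t⁴ + t⁸ + t¹² + t¹⁶), the product of all factors after the first has coefficients 1,2,3,3,3,3,3,3,3 for degrees 0…8.
[t⁸] = 1·3 + 1·3 + 1·3 = 9.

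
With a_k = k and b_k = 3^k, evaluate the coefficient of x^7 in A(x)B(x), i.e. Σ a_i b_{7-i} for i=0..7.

1636

This is [x^7] in the product of the two ordinary generating functions.
Σ = 0·2187 + 1·729 + 2·243 + 3·81 + 4·27 + 5·9 + 6·3 + 7·1 = 1636.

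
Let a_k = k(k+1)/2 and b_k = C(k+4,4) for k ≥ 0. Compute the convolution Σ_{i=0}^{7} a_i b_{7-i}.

1716

Write out a_i and b_{7-i} for i = 0,…,7 and sum the products.
Σ = 0·330 + 1·210 + 3·126 + 6·70 + 10·35 + 15·15 + 21·5 + 28·1 = 1716.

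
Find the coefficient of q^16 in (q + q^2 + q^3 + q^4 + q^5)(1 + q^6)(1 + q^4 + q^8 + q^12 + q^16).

(q + q^2 + q^3 + q^4 + q^5) has coefficients 0,1,1,1,1,1 for degrees 0…5.
(1 + q^6) has coefficients 1,0,0,0,0,0,1,0,0,0,0,0,0,0,0,0,0 for degrees 0…16.
Finally multiplying by (1 + q^4 + q^8 + q^12 + q^16), the product of all factors after the first has coefficients 1,0,0,0,1,0,1,0,1,0,1,0,1,0,1,0,1 for degrees 0…16.
[q^16] = 1·0 + 1·1 + 1·0 + 1·1 + 1·0 = 2.

2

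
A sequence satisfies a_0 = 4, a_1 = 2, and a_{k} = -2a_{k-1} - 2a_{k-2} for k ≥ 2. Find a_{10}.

The ordinary generating function has denominator 1 + 2y + 2y^2.
Iterating the recurrence: a_0,…,a_{10} = 4, 2, -12, 20, -16, -8, 48, -80, 64, 32, -192.

-192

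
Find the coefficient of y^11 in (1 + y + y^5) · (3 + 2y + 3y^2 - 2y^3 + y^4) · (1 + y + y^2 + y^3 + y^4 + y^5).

4

(1 + y + y^5) has coefficients 1,1,0,0,0,1 for degrees 0…5.
(3 + 2y + 3y^2 - 2y^3 + y^4) has coefficients 3,2,3,-2,1,0,0,0,0,0,0,0 for degrees 0…11.
Finally multiplying by (1 + y + y^2 + y^3 + y^4 + y^5), the product of all factors after the first has coefficients 3,5,8,6,7,7,4,2,-1,1,0,0 for degrees 0…11.
[y^11] = 1·0 + 1·0 + 1·4 = 4.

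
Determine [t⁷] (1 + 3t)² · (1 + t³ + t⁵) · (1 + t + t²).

25

(1 + 3t)² has coefficients 1,6,9 for degrees 0…2.
(1 + t³ + t⁵) has coefficients 1,0,0,1,0,1,0,0 for degrees 0…7.
Finally multiplying by (1 + t + t²), the product of all factors after the first has coefficients 1,1,1,1,1,2,1,1 for degrees 0…7.
[t⁷] = 1·1 + 6·1 + 9·2 = 25.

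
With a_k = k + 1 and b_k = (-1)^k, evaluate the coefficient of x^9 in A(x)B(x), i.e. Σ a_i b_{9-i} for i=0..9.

This is [x^9] in the product of the two ordinary generating functions.
Σ = 1·(-1) + 2·1 + 3·(-1) + 4·1 + 5·(-1) + 6·1 + 7·(-1) + 8·1 + 9·(-1) + 10·1 = 5.

5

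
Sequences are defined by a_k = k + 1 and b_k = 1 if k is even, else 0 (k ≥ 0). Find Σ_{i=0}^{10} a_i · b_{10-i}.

36

Write out a_i and b_{10-i} for i = 0,…,10 and sum the products.
Σ = 1·1 + 2·0 + 3·1 + 4·0 + 5·1 + 6·0 + 7·1 + 8·0 + 9·1 + 10·0 + 11·1 = 36.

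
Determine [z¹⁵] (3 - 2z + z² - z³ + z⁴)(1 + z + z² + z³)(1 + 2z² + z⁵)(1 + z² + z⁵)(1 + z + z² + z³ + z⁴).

(3 - 2z + z² - z³ + z⁴) has coefficients 3,-2,1,-1,1 for degrees 0…4.
(1 + z + z² + z³) has coefficients 1,1,1,1,0,0,0,0,0,0,0,0,0,0,0,0 for degrees 0…15.
Multiplying by (1 + 2z² + z⁵) gives running coefficients 1,1,3,3,2,3,1,1,1,0,0,0,0,0,0,0 for degrees 0…15.
Multiplying by (1 + z² + z⁵) gives running coefficients 1,1,4,4,5,7,4,7,5,3,4,1,1,1,0,0 for degrees 0…15.
Finally multiplying by (1 + z + z² + z³ + z⁴), the product of all factors after the first has coefficients 1,2,6,10,15,21,24,27,28,26,23,20,14,10,7,3 for degrees 0…15.
[z¹⁵] = 3·3 − 2·7 + 1·10 − 1·14 + 1·20 = 11.

11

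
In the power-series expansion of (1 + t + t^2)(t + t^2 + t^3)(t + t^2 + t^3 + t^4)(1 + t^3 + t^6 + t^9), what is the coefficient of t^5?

(1 + t + t^2) has coefficients 1,1,1 for degrees 0…2.
(t + t^2 + t^3) has coefficients 0,1,1,1,0,0 for degrees 0…5.
Multiplying by (t + t^2 + t^3 + t^4) gives running coefficients 0,0,1,2,3,3 for degrees 0…5.
Finally multiplying by (1 + t^3 + t^6 + t^9), the product of all factors after the first has coefficients 0,0,1,2,3,4 for degrees 0…5.
[t^5] = 1·4 + 1·3 + 1·2 = 9.

9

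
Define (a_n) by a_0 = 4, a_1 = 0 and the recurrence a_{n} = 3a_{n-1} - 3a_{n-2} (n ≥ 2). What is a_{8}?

324

The ordinary generating function has denominator 1 - 3t + 3t^2.
Iterating the recurrence: a_0,…,a_{8} = 4, 0, -12, -36, -72, -108, -108, 0, 324.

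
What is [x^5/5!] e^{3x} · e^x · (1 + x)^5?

32344

The EGF product rule gives c_5 = Σ_{k_1+k_2+k_3=5} C(5; k_1,k_2,k_3) · ∏ g_i(k_i), where e^{3x} gives (3)^k; e^x gives (1)^k; (1+x)^5 gives the falling factorial (5)_k.
g_1(k) for k = 0…5: 1, 3, 9, 27, 81, 243.
g_2(k) for k = 0…5: 1, 1, 1, 1, 1, 1.
g_3(k) for k = 0…5: 1, 5, 20, 60, 120, 120.
First combine the last two factors: h(k) = Σ_j C(k,j)·g_2(j)·g_3(k−j) for k = 0…5: 1, 6, 31, 136, 501, 1546.
c_5 = Σ_k C(5,k)·g_1(k)·h(5−k) = 1·1·1546 + 5·3·501 + 10·9·136 + 10·27·31 + 5·81·6 + 1·243·1 = 1546 + 7515 + 12240 + 8370 + 2430 + 243 = 32344.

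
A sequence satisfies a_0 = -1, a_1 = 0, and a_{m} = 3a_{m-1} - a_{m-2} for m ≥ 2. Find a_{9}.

The ordinary generating function has denominator 1 - 3t + t^2.
Iterating the recurrence: a_0,…,a_{9} = -1, 0, 1, 3, 8, 21, 55, 144, 377, 987.

987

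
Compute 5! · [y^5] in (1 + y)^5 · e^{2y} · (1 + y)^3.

The EGF product rule gives c_5 = Σ_{k_1+k_2+k_3=5} C(5; k_1,k_2,k_3) · ∏ g_i(k_i), where (1+y)^5 gives the falling factorial (5)_k; e^{2y} gives (2)^k; (1+y)^3 gives the falling factorial (3)_k.
g_1(k) for k = 0…5: 1, 5, 20, 60, 120, 120.
g_2(k) for k = 0…5: 1, 2, 4, 8, 16, 32.
g_3(k) for k = 0…5: 1, 3, 6, 6, 0, 0.
First combine the last two factors: h(k) = Σ_j C(k,j)·g_2(j)·g_3(k−j) for k = 0…5: 1, 5, 22, 86, 304, 992.
c_5 = Σ_k C(5,k)·g_1(k)·h(5−k) = 1·1·992 + 5·5·304 + 10·20·86 + 10·60·22 + 5·120·5 + 1·120·1 = 992 + 7600 + 17200 + 13200 + 3000 + 120 = 42112.

42112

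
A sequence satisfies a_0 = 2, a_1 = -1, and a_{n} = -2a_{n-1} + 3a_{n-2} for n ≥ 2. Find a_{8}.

The ordinary generating function has denominator 1 + 2x - 3x^2.
Iterating the recurrence: a_0,…,a_{8} = 2, -1, 8, -19, 62, -181, 548, -1639, 4922.

4922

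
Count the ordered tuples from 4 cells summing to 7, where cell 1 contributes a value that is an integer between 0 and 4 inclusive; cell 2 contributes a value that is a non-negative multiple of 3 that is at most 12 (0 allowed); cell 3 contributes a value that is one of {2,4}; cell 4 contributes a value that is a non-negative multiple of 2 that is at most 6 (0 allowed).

7

The generating function for the choices is (1 + y + y^2 + y^3 + y^4)·(1 + y^3 + y^6 + y^9 + y^12)·(y^2 + y^4)·(1 + y^2 + y^4 + y^6); the count is [y^7].
(1 + y + y^2 + y^3 + y^4) has coefficients 1,1,1,1,1 for degrees 0…4.
(1 + y^3 + y^6 + y^9 + y^12) has coefficients 1,0,0,1,0,0,1,0 for degrees 0…7.
Multiplying by (y^2 + y^4) gives running coefficients 0,0,1,0,1,1,0,1 for degrees 0…7.
Finally multiplying by (1 + y^2 + y^4 + y^6), the product of all factors after the first has coefficients 0,0,1,0,2,1,2,2 for degrees 0…7.
[y^7] = 1·2 + 1·2 + 1·1 + 1·2 + 1·0 = 7.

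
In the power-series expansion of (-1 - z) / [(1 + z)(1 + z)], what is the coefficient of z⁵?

1

The denominator gives the recurrence a_n = −2a_(n−1) − a_(n−2) for n ≥ 3; the numerator fixes a_0 = -1, a_1 = 1, a_2 = -1.
Iterating: -1, 1, -1, 1, -1, 1, so a_5 = 1.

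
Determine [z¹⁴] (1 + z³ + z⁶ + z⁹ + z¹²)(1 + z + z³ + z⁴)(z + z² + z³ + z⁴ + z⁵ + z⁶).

8

(1 + z³ + z⁶ + z⁹ + z¹²) has coefficients 1,0,0,1,0,0,1,0,0,1,0,0,1 for degrees 0…12.
(1 + z + z³ + z⁴) has coefficients 1,1,0,1,1,0,0,0,0,0,0,0,0,0,0 for degrees 0…14.
Finally multiplying by (z + z² + z³ + z⁴ + z⁵ + z⁶), the product of all factors after the first has coefficients 0,1,2,2,3,4,4,3,2,2,1,0,0,0,0 for degrees 0…14.
[z¹⁴] = 1·0 + 1·0 + 1·2 + 1·4 + 1·2 = 8.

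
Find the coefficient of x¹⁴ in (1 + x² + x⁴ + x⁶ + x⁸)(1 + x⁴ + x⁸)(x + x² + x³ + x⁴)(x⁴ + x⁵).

(1 + x² + x⁴ + x⁶ + x⁸) has coefficients 1,0,1,0,1,0,1,0,1 for degrees 0…8.
(1 + x⁴ + x⁸) has coefficients 1,0,0,0,1,0,0,0,1,0,0,0,0,0,0 for degrees 0…14.
Multiplying by (x + x² + x³ + x⁴) gives running coefficients 0,1,1,1,1,1,1,1,1,1,1,1,1,0,0 for degrees 0…14.
Finally multiplying by (x⁴ + x⁵), the product of all factors after the first has coefficients 0,0,0,0,0,1,2,2,2,2,2,2,2,2,2 for degrees 0…14.
[x¹⁴] = 1·2 + 1·2 + 1·2 + 1·2 + 1·2 = 10.

10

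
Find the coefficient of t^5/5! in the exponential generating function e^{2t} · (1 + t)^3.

992

The EGF product rule gives c_5 = Σ_{k_1+k_2=5} C(5; k_1,k_2) · ∏ g_i(k_i), where e^{2t} gives (2)^k; (1+t)^3 gives the falling factorial (3)_k.
g_1(k) for k = 0…5: 1, 2, 4, 8, 16, 32.
g_2(k) for k = 0…5: 1, 3, 6, 6, 0, 0.
c_5 = Σ_k C(5,k)·g_1(k)·g_2(5−k) = 10·4·6 + 10·8·6 + 5·16·3 + 1·32·1 = 240 + 480 + 240 + 32 = 992.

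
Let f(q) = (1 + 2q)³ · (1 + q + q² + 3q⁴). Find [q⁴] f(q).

(1 + 2q)³ has coefficients 1,6,12,8 for degrees 0…3.
(1 + q + q² + 3q⁴) has coefficients 1,1,1,0,3 for degrees 0…4.
[q⁴] = 1·3 + 6·0 + 12·1 + 8·1 = 23.

23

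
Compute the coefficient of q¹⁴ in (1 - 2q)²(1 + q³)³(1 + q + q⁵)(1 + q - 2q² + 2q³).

35

(1 - 2q)² has coefficients 1,-4,4 for degrees 0…2.
(1 + q³)³ has coefficients 1,0,0,3,0,0,3,0,0,1,0,0,0,0,0 for degrees 0…14.
Multiplying by (1 + q + q⁵) gives running coefficients 1,1,0,3,3,1,3,3,3,1,1,3,0,0,1 for degrees 0…14.
Finally multiplying by (1 + q - 2q² + 2q³), the product of all factors after the first has coefficients 1,2,-1,3,8,-2,4,10,2,4,2,8,3,-4,7 for degrees 0…14.
[q¹⁴] = 1·7 − 4·(-4) + 4·3 = 35.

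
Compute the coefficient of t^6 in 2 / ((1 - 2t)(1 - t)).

Partial fractions give a closed form: a_n = (4)·2^n + (-2)·1^n.
At n = 6: a_6 = 254.

254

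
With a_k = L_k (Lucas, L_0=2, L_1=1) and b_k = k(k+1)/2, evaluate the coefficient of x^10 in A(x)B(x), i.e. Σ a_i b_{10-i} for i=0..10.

The convolution is the x^10 coefficient of A(x)B(x).
Σ = 2·55 + 1·45 + 3·36 + 4·28 + 7·21 + 11·15 + 18·10 + 29·6 + 47·3 + 76·1 + 123·0 = 1258.

1258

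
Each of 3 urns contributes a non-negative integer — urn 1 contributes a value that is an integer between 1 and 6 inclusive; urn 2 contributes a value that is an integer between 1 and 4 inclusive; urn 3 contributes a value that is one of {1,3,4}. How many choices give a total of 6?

The generating function for the choices is (z + z^2 + z^3 + z^4 + z^5 + z^6)·(z + z^2 + z^3 + z^4)·(z + z^3 + z^4); the count is [z^6].
(z + z^2 + z^3 + z^4 + z^5 + z^6) has coefficients 0,1,1,1,1,1,1 for degrees 0…6.
(z + z^2 + z^3 + z^4) has coefficients 0,1,1,1,1,0,0 for degrees 0…6.
Finally multiplying by (z + z^3 + z^4), the product of all factors after the first has coefficients 0,0,1,1,2,3,2 for degrees 0…6.
[z^6] = 1·3 + 1·2 + 1·1 + 1·1 + 1·0 + 1·0 = 7.

7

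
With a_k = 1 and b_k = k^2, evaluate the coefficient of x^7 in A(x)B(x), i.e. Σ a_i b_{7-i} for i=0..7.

140

The convolution is the t^7 coefficient of A(t)B(t).
Σ = 1·49 + 1·36 + 1·25 + 1·16 + 1·9 + 1·4 + 1·1 + 1·0 = 140.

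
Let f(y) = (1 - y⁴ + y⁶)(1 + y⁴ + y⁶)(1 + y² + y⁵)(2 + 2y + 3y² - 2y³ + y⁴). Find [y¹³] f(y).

(1 - y⁴ + y⁶) has coefficients 1,0,0,0,-1,0,1 for degrees 0…6.
(1 + y⁴ + y⁶) has coefficients 1,0,0,0,1,0,1,0,0,0,0,0,0,0 for degrees 0…13.
Multiplying by (1 + y² + y⁵) gives running coefficients 1,0,1,0,1,1,2,0,1,1,0,1,0,0 for degrees 0…13.
Finally multiplying by (2 + 2y + 3y² - 2y³ + y⁴), the product of all factors after the first has coefficients 2,2,5,0,6,2,10,5,7,1,7,3,1,4 for degrees 0…13.
[y¹³] = 1·4 − 1·1 + 1·5 = 8.

8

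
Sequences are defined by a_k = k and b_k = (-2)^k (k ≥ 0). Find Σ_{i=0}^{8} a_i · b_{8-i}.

-54

This is [x^8] in the product of the two ordinary generating functions.
Σ = 0·256 + 1·(-128) + 2·64 + 3·(-32) + 4·16 + 5·(-8) + 6·4 + 7·(-2) + 8·1 = -54.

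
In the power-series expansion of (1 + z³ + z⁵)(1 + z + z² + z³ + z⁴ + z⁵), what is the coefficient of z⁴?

2

(1 + z³ + z⁵) has coefficients 1,0,0,1,0 for degrees 0…4.
(1 + z + z² + z³ + z⁴ + z⁵) has coefficients 1,1,1,1,1 for degrees 0…4.
[z⁴] = 1·1 + 1·1 = 2.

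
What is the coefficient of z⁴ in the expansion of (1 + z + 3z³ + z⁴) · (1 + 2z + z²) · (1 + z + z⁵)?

(1 + z + 3z³ + z⁴) has coefficients 1,1,0,3,1 for degrees 0…4.
(1 + 2z + z²) has coefficients 1,2,1,0,0 for degrees 0…4.
Finally multiplying by (1 + z + z⁵), the product of all factors after the first has coefficients 1,3,3,1,0 for degrees 0…4.
[z⁴] = 1·0 + 1·1 + 3·3 + 1·1 = 11.

11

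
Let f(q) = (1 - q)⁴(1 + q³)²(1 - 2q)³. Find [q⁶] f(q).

(1 - q)⁴ has coefficients 1,-4,6,-4,1 for degrees 0…4.
(1 + q³)² has coefficients 1,0,0,2,0,0,1 for degrees 0…6.
Finally multiplying by (1 - 2q)³, the product of all factors after the first has coefficients 1,-6,12,-6,-12,24,-15 for degrees 0…6.
[q⁶] = 1·(-15) − 4·24 + 6·(-12) − 4·(-6) + 1·12 = -147.

-147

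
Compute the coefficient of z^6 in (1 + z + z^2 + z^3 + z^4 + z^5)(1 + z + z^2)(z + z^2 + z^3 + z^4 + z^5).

(1 + z + z^2 + z^3 + z^4 + z^5) has coefficients 1,1,1,1,1,1 for degrees 0…5.
(1 + z + z^2) has coefficients 1,1,1,0,0,0,0 for degrees 0…6.
Finally multiplying by (z + z^2 + z^3 + z^4 + z^5), the product of all factors after the first has coefficients 0,1,2,3,3,3,2 for degrees 0…6.
[z^6] = 1·2 + 1·3 + 1·3 + 1·3 + 1·2 + 1·1 = 14.

14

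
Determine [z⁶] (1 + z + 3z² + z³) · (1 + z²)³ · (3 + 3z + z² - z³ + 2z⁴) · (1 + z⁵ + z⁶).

(1 + z + 3z² + z³) has coefficients 1,1,3,1 for degrees 0…3.
(1 + z²)³ has coefficients 1,0,3,0,3,0,1 for degrees 0…6.
Multiplying by (3 + 3z + z² - z³ + 2z⁴) gives running coefficients 3,3,10,8,14,6,12 for degrees 0…6.
Finally multiplying by (1 + z⁵ + z⁶), the product of all factors after the first has coefficients 3,3,10,8,14,9,18 for degrees 0…6.
[z⁶] = 1·18 + 1·9 + 3·14 + 1·8 = 77.

77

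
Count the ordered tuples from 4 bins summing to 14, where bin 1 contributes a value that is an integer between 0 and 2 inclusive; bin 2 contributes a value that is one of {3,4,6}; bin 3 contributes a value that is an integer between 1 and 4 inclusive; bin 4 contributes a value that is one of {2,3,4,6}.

The generating function for the choices is (1 + y + y²)·(y³ + y⁴ + y⁶)·(y + y² + y³ + y⁴)·(y² + y³ + y⁴ + y⁶); the count is [y¹⁴].
(1 + y + y²) has coefficients 1,1,1 for degrees 0…2.
(y³ + y⁴ + y⁶) has coefficients 0,0,0,1,1,0,1,0,0,0,0,0,0,0,0 for degrees 0…14.
Multiplying by (y + y² + y³ + y⁴) gives running coefficients 0,0,0,0,1,2,2,3,2,1,1,0,0,0,0 for degrees 0…14.
Finally multiplying by (y² + y³ + y⁴ + y⁶), the product of all factors after the first has coefficients 0,0,0,0,0,0,1,3,5,7,8,8,6,5,3 for degrees 0…14.
[y¹⁴] = 1·3 + 1·5 + 1·6 = 14.

14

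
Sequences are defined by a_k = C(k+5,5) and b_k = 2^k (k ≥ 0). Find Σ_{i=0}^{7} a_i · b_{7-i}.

The convolution is the t^7 coefficient of A(t)B(t).
Σ = 1·128 + 6·64 + 21·32 + 56·16 + 126·8 + 252·4 + 462·2 + 792·1 = 5812.

5812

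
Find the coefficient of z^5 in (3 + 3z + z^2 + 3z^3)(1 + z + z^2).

3

(3 + 3z + z^2 + 3z^3) has coefficients 3,3,1,3 for degrees 0…3.
(1 + z + z^2) has coefficients 1,1,1,0,0,0 for degrees 0…5.
[z^5] = 3·0 + 3·0 + 1·0 + 3·1 = 3.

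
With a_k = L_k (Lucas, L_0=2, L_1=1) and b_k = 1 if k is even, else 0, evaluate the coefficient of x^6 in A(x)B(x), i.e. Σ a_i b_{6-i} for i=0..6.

Write out a_i and b_{6-i} for i = 0,…,6 and sum the products.
Σ = 2·1 + 1·0 + 3·1 + 4·0 + 7·1 + 11·0 + 18·1 = 30.

30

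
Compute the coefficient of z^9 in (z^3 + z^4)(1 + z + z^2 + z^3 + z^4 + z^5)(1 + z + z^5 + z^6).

(z^3 + z^4) has coefficients 0,0,0,1,1 for degrees 0…4.
(1 + z + z^2 + z^3 + z^4 + z^5) has coefficients 1,1,1,1,1,1,0,0,0,0 for degrees 0…9.
Finally multiplying by (1 + z + z^5 + z^6), the product of all factors after the first has coefficients 1,2,2,2,2,3,3,2,2,2 for degrees 0…9.
[z^9] = 1·3 + 1·3 = 6.

6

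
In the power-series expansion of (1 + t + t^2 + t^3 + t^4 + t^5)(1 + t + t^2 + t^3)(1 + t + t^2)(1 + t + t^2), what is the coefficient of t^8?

26

(1 + t + t^2 + t^3 + t^4 + t^5) has coefficients 1,1,1,1,1,1 for degrees 0…5.
(1 + t + t^2 + t^3) has coefficients 1,1,1,1,0,0,0,0,0 for degrees 0…8.
Multiplying by (1 + t + t^2) gives running coefficients 1,2,3,3,2,1,0,0,0 for degrees 0…8.
Finally multiplying by (1 + t + t^2), the product of all factors after the first has coefficients 1,3,6,8,8,6,3,1,0 for degrees 0…8.
[t^8] = 1·0 + 1·1 + 1·3 + 1·6 + 1·8 + 1·8 = 26.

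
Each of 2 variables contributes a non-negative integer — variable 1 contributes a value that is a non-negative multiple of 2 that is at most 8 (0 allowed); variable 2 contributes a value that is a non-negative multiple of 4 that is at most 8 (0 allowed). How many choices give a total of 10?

The generating function for the choices is (1 + z² + z⁴ + z⁶ + z⁸)·(1 + z⁴ + z⁸); the count is [z¹⁰].
(1 + z² + z⁴ + z⁶ + z⁸) has coefficients 1,0,1,0,1,0,1,0,1 for degrees 0…8.
(1 + z⁴ + z⁸) has coefficients 1,0,0,0,1,0,0,0,1,0,0 for degrees 0…10.
[z¹⁰] = 1·0 + 1·1 + 1·0 + 1·1 + 1·0 = 2.

2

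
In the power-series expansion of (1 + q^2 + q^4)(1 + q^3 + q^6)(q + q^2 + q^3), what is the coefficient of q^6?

(1 + q^2 + q^4) has coefficients 1,0,1,0,1 for degrees 0…4.
(1 + q^3 + q^6) has coefficients 1,0,0,1,0,0,1 for degrees 0…6.
Finally multiplying by (q + q^2 + q^3), the product of all factors after the first has coefficients 0,1,1,1,1,1,1 for degrees 0…6.
[q^6] = 1·1 + 1·1 + 1·1 = 3.

3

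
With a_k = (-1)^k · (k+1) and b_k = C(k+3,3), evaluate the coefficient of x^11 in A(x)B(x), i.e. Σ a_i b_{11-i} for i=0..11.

112

This is [x^11] in the product of the two ordinary generating functions.
Σ = 1·364 − 2·286 + 3·220 − 4·165 + 5·120 − 6·84 + 7·56 − 8·35 + 9·20 − 10·10 + 11·4 − 12·1 = 112.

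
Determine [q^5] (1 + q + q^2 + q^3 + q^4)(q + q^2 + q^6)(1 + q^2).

(1 + q + q^2 + q^3 + q^4) has coefficients 1,1,1,1,1 for degrees 0…4.
(q + q^2 + q^6) has coefficients 0,1,1,0,0,0 for degrees 0…5.
Finally multiplying by (1 + q^2), the product of all factors after the first has coefficients 0,1,1,1,1,0 for degrees 0…5.
[q^5] = 1·0 + 1·1 + 1·1 + 1·1 + 1·1 = 4.

4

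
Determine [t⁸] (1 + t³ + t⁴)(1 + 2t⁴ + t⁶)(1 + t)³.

11

(1 + t³ + t⁴) has coefficients 1,0,0,1,1 for degrees 0…4.
(1 + 2t⁴ + t⁶) has coefficients 1,0,0,0,2,0,1,0,0 for degrees 0…8.
Finally multiplying by (1 + t)³, the product of all factors after the first has coefficients 1,3,3,1,2,6,7,5,3 for degrees 0…8.
[t⁸] = 1·3 + 1·6 + 1·2 = 11.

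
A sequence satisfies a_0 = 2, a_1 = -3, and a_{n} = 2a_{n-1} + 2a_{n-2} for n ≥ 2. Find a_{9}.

The ordinary generating function has denominator 1 - 2q - 2q^2.
Iterating the recurrence: a_0,…,a_{9} = 2, -3, -2, -10, -24, -68, -184, -504, -1376, -3760.

-3760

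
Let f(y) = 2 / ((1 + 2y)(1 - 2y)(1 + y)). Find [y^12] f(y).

10922

The denominator gives the recurrence a_n = −a_(n−1) + 4a_(n−2) + 4a_(n−3) for n ≥ 3; the numerator fixes a_0 = 2, a_1 = -2, a_2 = 10.
Iterating: 2, -2, 10, -10, 42, -42, 170, -170, 682, -682, 2730, -2730, 10922, so a_12 = 10922.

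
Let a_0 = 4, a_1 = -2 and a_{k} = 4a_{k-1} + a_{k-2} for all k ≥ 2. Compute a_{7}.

-5778

The ordinary generating function has denominator 1 - 4q - q^2.
Iterating the recurrence: a_0,…,a_{7} = 4, -2, -4, -18, -76, -322, -1364, -5778.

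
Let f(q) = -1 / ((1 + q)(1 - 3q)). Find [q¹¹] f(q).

Partial fractions give a closed form: a_n = (-1/4)·(-1)^n + (-3/4)·3^n.
At n = 11: a_11 = -132860.

-132860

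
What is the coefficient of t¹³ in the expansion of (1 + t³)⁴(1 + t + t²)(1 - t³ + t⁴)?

(1 + t³)⁴ has coefficients 1,0,0,4,0,0,6,0,0,4,0,0,1 for degrees 0…12.
(1 + t + t²) has coefficients 1,1,1,0,0,0,0,0,0,0,0,0,0,0 for degrees 0…13.
Finally multiplying by (1 - t³ + t⁴), the product of all factors after the first has coefficients 1,1,1,-1,0,0,1,0,0,0,0,0,0,0 for degrees 0…13.
[t¹³] = 1·0 + 4·0 + 6·0 + 4·0 + 1·1 = 1.

1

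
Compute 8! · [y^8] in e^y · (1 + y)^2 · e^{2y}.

The EGF product rule gives c_8 = Σ_{k_1+k_2+k_3=8} C(8; k_1,k_2,k_3) · ∏ g_i(k_i), where e^y gives (1)^k; (1+y)^2 gives the falling factorial (2)_k; e^{2y} gives (2)^k.
g_1(k) for k = 0…8: 1, 1, 1, 1, 1, 1, 1, 1, 1.
g_2(k) for k = 0…8: 1, 2, 2, 0, 0, 0, 0, 0, 0.
g_3(k) for k = 0…8: 1, 2, 4, 8, 16, 32, 64, 128, 256.
First combine the last two factors: h(k) = Σ_j C(k,j)·g_2(j)·g_3(k−j) for k = 0…8: 1, 4, 14, 44, 128, 352, 928, 2368, 5888.
c_8 = Σ_k C(8,k)·g_1(k)·h(8−k) = 1·1·5888 + 8·1·2368 + 28·1·928 + 56·1·352 + 70·1·128 + 56·1·44 + 28·1·14 + 8·1·4 + 1·1·1 = 5888 + 18944 + 25984 + 19712 + 8960 + 2464 + 392 + 32 + 1 = 82377.

82377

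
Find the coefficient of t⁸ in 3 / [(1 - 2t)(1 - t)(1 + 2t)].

1023

Partial fractions give a closed form: a_n = (3)·2^n + (-1)·1^n + (1)·(-2)^n.
At n = 8: a_8 = 1023.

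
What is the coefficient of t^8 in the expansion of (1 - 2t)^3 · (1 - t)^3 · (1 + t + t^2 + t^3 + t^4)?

38

(1 - 2t)^3 has coefficients 1,-6,12,-8 for degrees 0…3.
(1 - t)^3 has coefficients 1,-3,3,-1,0,0,0,0,0 for degrees 0…8.
Finally multiplying by (1 + t + t^2 + t^3 + t^4), the product of all factors after the first has coefficients 1,-2,1,0,0,-1,2,-1,0 for degrees 0…8.
[t^8] = 1·0 − 6·(-1) + 12·2 − 8·(-1) = 38.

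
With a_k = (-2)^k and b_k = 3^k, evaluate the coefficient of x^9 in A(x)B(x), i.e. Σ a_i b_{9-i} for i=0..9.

11605

The convolution is the x^9 coefficient of A(x)B(x).
Σ = 1·19683 − 2·6561 + 4·2187 − 8·729 + 16·243 − 32·81 + 64·27 − 128·9 + 256·3 − 512·1 = 11605.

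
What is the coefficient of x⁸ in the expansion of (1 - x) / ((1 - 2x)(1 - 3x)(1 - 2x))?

The denominator gives the recurrence a_n = 7a_(n−1) − 16a_(n−2) + 12a_(n−3) for n ≥ 3; the numerator fixes a_0 = 1, a_1 = 6, a_2 = 26.
Iterating: 1, 6, 26, 98, 342, 1138, 3670, 11586, 36038, so a_8 = 36038.

36038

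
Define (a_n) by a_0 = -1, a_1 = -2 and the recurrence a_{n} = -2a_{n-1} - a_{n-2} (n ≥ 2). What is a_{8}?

23

The ordinary generating function has denominator 1 + 2t + t^2.
Iterating the recurrence: a_0,…,a_{8} = -1, -2, 5, -8, 11, -14, 17, -20, 23.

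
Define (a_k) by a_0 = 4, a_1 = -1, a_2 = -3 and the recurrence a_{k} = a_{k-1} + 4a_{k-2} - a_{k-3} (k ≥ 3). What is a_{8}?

The ordinary generating function has denominator 1 - t - 4t^2 + t^3.
Iterating the recurrence: a_0,…,a_{8} = 4, -1, -3, -11, -22, -63, -140, -370, -867.

-867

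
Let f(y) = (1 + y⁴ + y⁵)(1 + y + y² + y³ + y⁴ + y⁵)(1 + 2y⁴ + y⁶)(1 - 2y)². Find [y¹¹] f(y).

15

(1 + y⁴ + y⁵) has coefficients 1,0,0,0,1,1 for degrees 0…5.
(1 + y + y² + y³ + y⁴ + y⁵) has coefficients 1,1,1,1,1,1,0,0,0,0,0,0 for degrees 0…11.
Multiplying by (1 + 2y⁴ + y⁶) gives running coefficients 1,1,1,1,3,3,3,3,3,3,1,1 for degrees 0…11.
Finally multiplying by (1 - 2y)², the product of all factors after the first has coefficients 1,-3,1,1,3,-5,3,3,3,3,1,9 for degrees 0…11.
[y¹¹] = 1·9 + 1·3 + 1·3 = 15.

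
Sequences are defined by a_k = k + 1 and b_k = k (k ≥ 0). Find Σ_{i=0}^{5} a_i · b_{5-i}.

35

This is [x^5] in the product of the two ordinary generating functions.
Σ = 1·5 + 2·4 + 3·3 + 4·2 + 5·1 + 6·0 = 35.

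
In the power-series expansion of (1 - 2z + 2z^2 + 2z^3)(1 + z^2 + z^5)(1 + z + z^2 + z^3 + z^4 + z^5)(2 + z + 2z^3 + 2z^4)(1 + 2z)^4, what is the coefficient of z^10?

2833

(1 - 2z + 2z^2 + 2z^3) has coefficients 1,-2,2,2 for degrees 0…3.
(1 + z^2 + z^5) has coefficients 1,0,1,0,0,1,0,0,0,0,0 for degrees 0…10.
Multiplying by (1 + z + z^2 + z^3 + z^4 + z^5) gives running coefficients 1,1,2,2,2,3,2,2,1,1,1 for degrees 0…10.
Multiplying by (2 + z + 2z^3 + 2z^4) gives running coefficients 2,3,5,8,10,14,15,14,14,13,11 for degrees 0…10.
Finally multiplying by (1 + 2z)^4, the product of all factors after the first has coefficients 2,19,77,184,322,494,703,918,1094,1165,1139 for degrees 0…10.
[z^10] = 1·1139 − 2·1165 + 2·1094 + 2·918 = 2833.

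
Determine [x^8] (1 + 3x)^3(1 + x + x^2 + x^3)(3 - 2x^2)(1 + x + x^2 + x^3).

-173

(1 + 3x)^3 has coefficients 1,9,27,27 for degrees 0…3.
(1 + x + x^2 + x^3) has coefficients 1,1,1,1,0,0,0,0,0 for degrees 0…8.
Multiplying by (3 - 2x^2) gives running coefficients 3,3,1,1,-2,-2,0,0,0 for degrees 0…8.
Finally multiplying by (1 + x + x^2 + x^3), the product of all factors after the first has coefficients 3,6,7,8,3,-2,-3,-4,-2 for degrees 0…8.
[x^8] = 1·(-2) + 9·(-4) + 27·(-3) + 27·(-2) = -173.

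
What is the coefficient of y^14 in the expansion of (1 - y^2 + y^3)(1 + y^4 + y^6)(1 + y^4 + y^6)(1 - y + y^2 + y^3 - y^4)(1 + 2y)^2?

(1 - y^2 + y^3) has coefficients 1,0,-1,1 for degrees 0…3.
(1 + y^4 + y^6) has coefficients 1,0,0,0,1,0,1,0,0,0,0,0,0,0,0 for degrees 0…14.
Multiplying by (1 + y^4 + y^6) gives running coefficients 1,0,0,0,2,0,2,0,1,0,2,0,1,0,0 for degrees 0…14.
Multiplying by (1 - y + y^2 + y^3 - y^4) gives running coefficients 1,-1,1,1,1,-2,4,0,1,1,1,-1,2,1,-1 for degrees 0…14.
Finally multiplying by (1 + 2y)^2, the product of all factors after the first has coefficients 1,3,1,1,9,6,0,8,17,5,9,7,2,5,11 for degrees 0…14.
[y^14] = 1·11 − 1·2 + 1·7 = 16.

16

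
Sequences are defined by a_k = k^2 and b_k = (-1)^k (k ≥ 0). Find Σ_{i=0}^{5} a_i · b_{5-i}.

15

This is [x^5] in the product of the two ordinary generating functions.
Σ = 0·(-1) + 1·1 + 4·(-1) + 9·1 + 16·(-1) + 25·1 = 15.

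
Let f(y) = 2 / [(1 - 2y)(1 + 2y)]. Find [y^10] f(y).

The denominator gives the recurrence a_n = 4a_(n−2) for n ≥ 2; the numerator fixes a_0 = 2, a_1 = 0.
Iterating: 2, 0, 8, 0, 32, 0, 128, 0, 512, 0, 2048, so a_10 = 2048.

2048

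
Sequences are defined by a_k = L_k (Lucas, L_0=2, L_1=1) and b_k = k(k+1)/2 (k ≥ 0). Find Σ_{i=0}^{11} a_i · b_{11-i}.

Write out a_i and b_{11-i} for i = 0,…,11 and sum the products.
Σ = 2·66 + 1·55 + 3·45 + 4·36 + 7·28 + 11·21 + 18·15 + 29·10 + 47·6 + 76·3 + 123·1 + 199·0 = 2086.

2086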